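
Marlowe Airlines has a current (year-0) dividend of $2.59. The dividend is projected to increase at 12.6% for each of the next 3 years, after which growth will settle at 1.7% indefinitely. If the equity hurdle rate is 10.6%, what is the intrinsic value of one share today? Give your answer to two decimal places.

Two-stage DDM. Project D₁…D_3 at 0.126, terminal growth 0.017, discount at r = 0.106.
D_1 = 2.9163
D_2 = 3.2838
D_3 = 3.6976
Terminal value at t=3: TV = D_4/(r−g) = 3.7604/(0.106−0.017) = 42.2519
P₀ = 2.9163/(1+0.106)^1 + 3.2838/(1+0.106)^2 + 3.6976/(1+0.106)^3 + 42.2519/(1+0.106)^3 = 39.2850

$39.29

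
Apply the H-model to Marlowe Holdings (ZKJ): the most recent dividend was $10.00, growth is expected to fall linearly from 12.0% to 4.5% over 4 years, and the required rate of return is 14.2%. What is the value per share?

$123.20

H-model: P₀ = D₀[(1+g_L) + H(g_S−g_L)]/(r−g_L), with H = 4/2 = 2.
P₀ = 10.00 × [(1+0.045) + 2×(0.12−0.045)] / (0.142−0.045)
   = 10.00 × 1.1950 / 0.097 = 123.1959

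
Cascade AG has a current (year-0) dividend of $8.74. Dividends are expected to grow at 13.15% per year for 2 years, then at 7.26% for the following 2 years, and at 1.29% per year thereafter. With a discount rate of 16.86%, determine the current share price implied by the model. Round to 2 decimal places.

$75.99

Three-stage DDM. Project D₁…D_4; terminal Gordon value at t=4 with g = 0.0129; discount at r = 0.1686.
D_1 = 9.8893
D_2 = 11.1898
D_3 = 12.0021
D_4 = 12.8735
TV_4 = 13.0396/(0.1686−0.0129) = 83.7479
P₀ = Σ Dₜ/(1+r)ᵗ + TV_4/(1+r)^4 = 75.9867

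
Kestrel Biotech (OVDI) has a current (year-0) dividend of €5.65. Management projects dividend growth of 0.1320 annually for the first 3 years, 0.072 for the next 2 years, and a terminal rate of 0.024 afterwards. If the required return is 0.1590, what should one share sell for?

€59.71

Three-stage DDM. Project D₁…D_5; terminal Gordon value at t=5 with g = 0.024; discount at r = 0.159.
D_1 = 6.3958
D_2 = 7.2400
D_3 = 8.1957
D_4 = 8.7858
D_5 = 9.4184
TV_5 = 9.6444/(0.159−0.024) = 71.4403
P₀ = Σ Dₜ/(1+r)ᵗ + TV_5/(1+r)^5 = 59.7058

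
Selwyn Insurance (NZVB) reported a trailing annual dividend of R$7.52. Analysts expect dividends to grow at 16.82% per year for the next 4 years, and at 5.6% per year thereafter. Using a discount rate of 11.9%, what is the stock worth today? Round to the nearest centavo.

R$183.26

Two-stage DDM. Project D₁…D_4 at 0.1682, terminal growth 0.056, discount at r = 0.119.
D_1 = 8.7849
D_2 = 10.2625
D_3 = 11.9886
D_4 = 14.0051
Terminal value at t=4: TV = D_5/(r−g) = 14.7894/(0.119−0.056) = 234.7524
P₀ = 8.7849/(1+0.119)^1 + 10.2625/(1+0.119)^2 + 11.9886/(1+0.119)^3 + 14.0051/(1+0.119)^4 + 234.7524/(1+0.119)^4 = 183.2584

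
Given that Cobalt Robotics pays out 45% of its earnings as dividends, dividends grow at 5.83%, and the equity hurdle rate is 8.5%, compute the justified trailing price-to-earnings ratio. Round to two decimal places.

Justified trailing P/E = b(1+g)/(r−g) = 0.45×(1+0.0583)/(0.085−0.0583) = 17.8365

17.84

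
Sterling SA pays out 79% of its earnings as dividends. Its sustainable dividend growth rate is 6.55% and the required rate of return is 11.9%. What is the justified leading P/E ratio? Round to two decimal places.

14.77

Justified leading P/E = b/(r−g) = 0.79/(0.119−0.0655) = 14.7664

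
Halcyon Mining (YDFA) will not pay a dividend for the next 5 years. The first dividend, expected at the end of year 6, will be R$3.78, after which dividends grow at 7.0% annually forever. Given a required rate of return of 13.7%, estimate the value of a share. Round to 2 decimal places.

Deferred-dividend DDM. At t=5 the remaining stream is a growing perpetuity with first payment D_6 = 3.78.
V_5 = D_6/(r−g) = 3.78/(0.137−0.07) = 56.4179
P₀ = V_5/(1+r)^5 = 56.4179/(1+0.137)^5 = 29.6903

R$29.69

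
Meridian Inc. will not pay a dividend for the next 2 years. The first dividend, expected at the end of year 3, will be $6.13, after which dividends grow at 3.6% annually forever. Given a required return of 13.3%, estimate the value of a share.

Deferred-dividend DDM. At t=2 the remaining stream is a growing perpetuity with first payment D_3 = 6.13.
V_2 = D_3/(r−g) = 6.13/(0.133−0.036) = 63.1959
P₀ = V_2/(1+r)^2 = 63.1959/(1+0.133)^2 = 49.2299

$49.23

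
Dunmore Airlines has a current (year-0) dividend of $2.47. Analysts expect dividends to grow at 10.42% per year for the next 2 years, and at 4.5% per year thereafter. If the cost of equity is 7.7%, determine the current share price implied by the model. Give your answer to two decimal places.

Two-stage DDM. Project D₁…D_2 at 0.1042, terminal growth 0.045, discount at r = 0.077.
D_1 = 2.7274
D_2 = 3.0116
Terminal value at t=2: TV = D_3/(r−g) = 3.1471/(0.077−0.045) = 98.3465
P₀ = 2.7274/(1+0.077)^1 + 3.0116/(1+0.077)^2 + 98.3465/(1+0.077)^2 = 89.9153

$89.92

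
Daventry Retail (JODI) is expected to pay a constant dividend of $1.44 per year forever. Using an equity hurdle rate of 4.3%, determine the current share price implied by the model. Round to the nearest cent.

$33.49

Zero-growth DDM (perpetuity): P₀ = D/r = 1.44 / 0.043 = 33.4884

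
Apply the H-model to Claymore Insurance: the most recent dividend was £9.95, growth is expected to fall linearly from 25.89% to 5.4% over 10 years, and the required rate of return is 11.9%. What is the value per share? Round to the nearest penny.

£318.17

H-model: P₀ = D₀[(1+g_L) + H(g_S−g_L)]/(r−g_L), with H = 10/2 = 5.
P₀ = 9.95 × [(1+0.054) + 5×(0.2589−0.054)] / (0.119−0.054)
   = 9.95 × 2.0785 / 0.065 = 318.1704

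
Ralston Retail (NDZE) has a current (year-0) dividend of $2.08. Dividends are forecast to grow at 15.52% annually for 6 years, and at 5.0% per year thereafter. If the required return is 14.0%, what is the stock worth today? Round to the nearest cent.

Two-stage DDM. Project D₁…D_6 at 0.1552, terminal growth 0.05, discount at r = 0.14.
D_1 = 2.4028
D_2 = 2.7757
D_3 = 3.2065
D_4 = 3.7042
D_5 = 4.2791
D_6 = 4.9432
Terminal value at t=6: TV = D_7/(r−g) = 5.1903/(0.14−0.05) = 57.6704
P₀ = 2.4028/(1+0.14)^1 + 2.7757/(1+0.14)^2 + 3.2065/(1+0.14)^3 + 3.7042/(1+0.14)^4 + 4.2791/(1+0.14)^5 + 4.9432/(1+0.14)^6 + 57.6704/(1+0.14)^6 = 39.3494

$39.35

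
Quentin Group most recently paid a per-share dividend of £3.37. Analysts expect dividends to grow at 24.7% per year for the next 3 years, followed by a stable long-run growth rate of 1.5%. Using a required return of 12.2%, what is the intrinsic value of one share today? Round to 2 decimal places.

Two-stage DDM. Project D₁…D_3 at 0.247, terminal growth 0.015, discount at r = 0.122.
D_1 = 4.2024
D_2 = 5.2404
D_3 = 6.5348
Terminal value at t=3: TV = D_4/(r−g) = 6.6328/(0.122−0.015) = 61.9886
P₀ = 4.2024/(1+0.122)^1 + 5.2404/(1+0.122)^2 + 6.5348/(1+0.122)^3 + 61.9886/(1+0.122)^3 = 56.4213

£56.42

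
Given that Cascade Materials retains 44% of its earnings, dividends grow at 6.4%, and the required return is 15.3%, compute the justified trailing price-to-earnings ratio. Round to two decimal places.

6.69

Payout ratio b = 1 − 0.44 = 0.56.
Justified trailing P/E = b(1+g)/(r−g) = 0.56×(1+0.064)/(0.153−0.064) = 6.6948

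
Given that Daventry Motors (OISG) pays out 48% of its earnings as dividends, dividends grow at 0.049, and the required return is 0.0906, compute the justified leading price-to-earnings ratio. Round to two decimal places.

11.54

Justified leading P/E = b/(r−g) = 0.48/(0.0906−0.049) = 11.5385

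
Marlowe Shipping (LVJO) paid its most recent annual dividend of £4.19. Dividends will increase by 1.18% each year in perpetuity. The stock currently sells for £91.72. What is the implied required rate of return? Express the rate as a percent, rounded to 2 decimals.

5.80%

Rearranging the constant-growth DDM: r = D₁/P₀ + g.
D₁ = 4.19 × (1 + 0.0118) = 4.2394.
r = 4.2394 / 91.72 + 0.0118 = 0.04622 + 0.0118 = 0.05802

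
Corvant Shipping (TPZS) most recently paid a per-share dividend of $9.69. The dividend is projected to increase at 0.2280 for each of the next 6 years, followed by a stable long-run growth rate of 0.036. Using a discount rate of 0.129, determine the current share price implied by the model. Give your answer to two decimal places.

Two-stage DDM. Project D₁…D_6 at 0.228, terminal growth 0.036, discount at r = 0.129.
D_1 = 11.8993
D_2 = 14.6124
D_3 = 17.9440
D_4 = 22.0352
D_5 = 27.0592
D_6 = 33.2287
Terminal value at t=6: TV = D_7/(r−g) = 34.4250/(0.129−0.036) = 370.1611
P₀ = 11.8993/(1+0.129)^1 + 14.6124/(1+0.129)^2 + 17.9440/(1+0.129)^3 + 22.0352/(1+0.129)^4 + 27.0592/(1+0.129)^5 + 33.2287/(1+0.129)^6 + 370.1611/(1+0.129)^6 = 257.5748

$257.57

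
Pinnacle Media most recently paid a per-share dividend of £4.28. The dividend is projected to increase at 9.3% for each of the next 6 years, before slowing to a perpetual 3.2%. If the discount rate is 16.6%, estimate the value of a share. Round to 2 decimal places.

Two-stage DDM. Project D₁…D_6 at 0.093, terminal growth 0.032, discount at r = 0.166.
D_1 = 4.6780
D_2 = 5.1131
D_3 = 5.5886
D_4 = 6.1084
D_5 = 6.6764
D_6 = 7.2973
Terminal value at t=6: TV = D_7/(r−g) = 7.5309/(0.166−0.032) = 56.2004
P₀ = 4.6780/(1+0.166)^1 + 5.1131/(1+0.166)^2 + 5.5886/(1+0.166)^3 + 6.1084/(1+0.166)^4 + 6.6764/(1+0.166)^5 + 7.2973/(1+0.166)^6 + 56.2004/(1+0.166)^6 = 42.9686

£42.97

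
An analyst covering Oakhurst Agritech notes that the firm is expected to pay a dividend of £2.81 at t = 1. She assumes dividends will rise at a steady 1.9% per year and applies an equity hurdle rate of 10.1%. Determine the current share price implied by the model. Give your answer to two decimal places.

Gordon growth model: P₀ = D₁/(r − g), with D₁ = 2.81 given directly.
P₀ = 2.8100 / (0.101 − 0.019) = 2.8100 / 0.082 = 34.2683

£34.27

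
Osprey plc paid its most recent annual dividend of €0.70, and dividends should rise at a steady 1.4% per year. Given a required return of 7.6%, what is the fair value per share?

Gordon growth model: P₀ = D₁/(r − g). D₁ = 0.70 × (1 + 0.014) = 0.7098.
P₀ = 0.7098 / (0.076 − 0.014) = 0.7098 / 0.062 = 11.4484

€11.45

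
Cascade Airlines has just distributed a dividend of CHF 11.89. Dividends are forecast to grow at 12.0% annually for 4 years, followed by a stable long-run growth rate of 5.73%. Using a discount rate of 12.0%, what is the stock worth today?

Two-stage DDM. Project D₁…D_4 at 0.12, terminal growth 0.0573, discount at r = 0.12.
D_1 = 13.3168
D_2 = 14.9148
D_3 = 16.7046
D_4 = 18.7091
Terminal value at t=4: TV = D_5/(r−g) = 19.7812/(0.12−0.0573) = 315.4893
P₀ = 13.3168/(1+0.12)^1 + 14.9148/(1+0.12)^2 + 16.7046/(1+0.12)^3 + 18.7091/(1+0.12)^4 + 315.4893/(1+0.12)^4 = 248.0592

CHF 248.06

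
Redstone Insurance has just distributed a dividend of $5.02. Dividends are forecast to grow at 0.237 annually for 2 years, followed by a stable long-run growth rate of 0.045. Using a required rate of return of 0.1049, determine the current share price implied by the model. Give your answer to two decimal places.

$121.68

Two-stage DDM. Project D₁…D_2 at 0.237, terminal growth 0.045, discount at r = 0.1049.
D_1 = 6.2097
D_2 = 7.6814
Terminal value at t=2: TV = D_3/(r−g) = 8.0271/(0.1049−0.045) = 134.0086
P₀ = 6.2097/(1+0.1049)^1 + 7.6814/(1+0.1049)^2 + 134.0086/(1+0.1049)^2 = 121.6831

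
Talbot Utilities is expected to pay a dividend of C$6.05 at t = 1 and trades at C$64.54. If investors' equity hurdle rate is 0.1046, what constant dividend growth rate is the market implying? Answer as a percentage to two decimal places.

1.09%

From P₀ = D₁/(r − g), the implied growth is g = r − D₁/P₀.
g = 0.1046 − 6.05/64.54 = 0.1046 − 0.09374 = 0.01086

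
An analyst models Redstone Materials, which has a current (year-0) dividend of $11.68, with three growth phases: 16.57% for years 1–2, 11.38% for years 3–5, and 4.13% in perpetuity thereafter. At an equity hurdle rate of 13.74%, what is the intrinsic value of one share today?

$184.37

Three-stage DDM. Project D₁…D_5; terminal Gordon value at t=5 with g = 0.0413; discount at r = 0.1374.
D_1 = 13.6154
D_2 = 15.8714
D_3 = 17.6776
D_4 = 19.6893
D_5 = 21.9300
TV_5 = 22.8357/(0.1374−0.0413) = 237.6241
P₀ = Σ Dₜ/(1+r)ᵗ + TV_5/(1+r)^5 = 184.3697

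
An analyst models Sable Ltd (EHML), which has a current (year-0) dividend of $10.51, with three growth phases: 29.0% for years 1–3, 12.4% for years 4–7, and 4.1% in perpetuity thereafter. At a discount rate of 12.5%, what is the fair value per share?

Three-stage DDM. Project D₁…D_7; terminal Gordon value at t=7 with g = 0.041; discount at r = 0.125.
D_1 = 13.5579
D_2 = 17.4897
D_3 = 22.5617
D_4 = 25.3594
D_5 = 28.5039
D_6 = 32.0384
D_7 = 36.0112
TV_7 = 37.4876/(0.125−0.041) = 446.2811
P₀ = Σ Dₜ/(1+r)ᵗ + TV_7/(1+r)^7 = 300.6363

$300.64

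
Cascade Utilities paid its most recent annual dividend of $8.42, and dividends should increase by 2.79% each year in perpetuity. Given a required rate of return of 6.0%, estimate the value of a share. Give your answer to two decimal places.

$269.62

Gordon growth model: P₀ = D₁/(r − g). D₁ = 8.42 × (1 + 0.0279) = 8.6549.
P₀ = 8.6549 / (0.06 − 0.0279) = 8.6549 / 0.0321 = 269.6236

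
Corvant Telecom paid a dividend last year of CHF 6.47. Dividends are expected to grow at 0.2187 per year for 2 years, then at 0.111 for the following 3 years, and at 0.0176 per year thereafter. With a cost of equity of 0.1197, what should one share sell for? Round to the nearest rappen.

Three-stage DDM. Project D₁…D_5; terminal Gordon value at t=5 with g = 0.0176; discount at r = 0.1197.
D_1 = 7.8850
D_2 = 9.6094
D_3 = 10.6761
D_4 = 11.8611
D_5 = 13.1777
TV_5 = 13.4096/(0.1197−0.0176) = 131.3383
P₀ = Σ Dₜ/(1+r)ᵗ + TV_5/(1+r)^5 = 111.9701

CHF 111.97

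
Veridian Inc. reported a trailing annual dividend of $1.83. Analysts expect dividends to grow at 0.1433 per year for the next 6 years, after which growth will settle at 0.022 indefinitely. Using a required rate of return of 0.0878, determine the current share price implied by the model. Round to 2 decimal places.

$51.43

Two-stage DDM. Project D₁…D_6 at 0.1433, terminal growth 0.022, discount at r = 0.0878.
D_1 = 2.0922
D_2 = 2.3921
D_3 = 2.7348
D_4 = 3.1267
D_5 = 3.5748
D_6 = 4.0871
Terminal value at t=6: TV = D_7/(r−g) = 4.1770/(0.0878−0.022) = 63.4801
P₀ = 2.0922/(1+0.0878)^1 + 2.3921/(1+0.0878)^2 + 2.7348/(1+0.0878)^3 + 3.1267/(1+0.0878)^4 + 3.5748/(1+0.0878)^5 + 4.0871/(1+0.0878)^6 + 63.4801/(1+0.0878)^6 = 51.4289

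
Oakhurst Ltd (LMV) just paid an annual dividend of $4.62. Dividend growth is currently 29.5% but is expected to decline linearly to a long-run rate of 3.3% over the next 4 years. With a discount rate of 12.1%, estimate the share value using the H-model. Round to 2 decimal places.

$81.74

H-model: P₀ = D₀[(1+g_L) + H(g_S−g_L)]/(r−g_L), with H = 4/2 = 2.
P₀ = 4.62 × [(1+0.033) + 2×(0.295−0.033)] / (0.121−0.033)
   = 4.62 × 1.5570 / 0.088 = 81.7425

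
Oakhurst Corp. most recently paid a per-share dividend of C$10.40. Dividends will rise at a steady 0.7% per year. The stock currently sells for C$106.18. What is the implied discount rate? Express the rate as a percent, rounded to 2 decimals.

Rearranging the constant-growth DDM: r = D₁/P₀ + g.
D₁ = 10.40 × (1 + 0.007) = 10.4728.
r = 10.4728 / 106.18 + 0.007 = 0.09863 + 0.007 = 0.10563

10.56%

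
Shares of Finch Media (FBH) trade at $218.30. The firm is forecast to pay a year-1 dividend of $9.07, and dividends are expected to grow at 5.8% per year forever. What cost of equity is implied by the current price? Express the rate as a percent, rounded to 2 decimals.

Rearranging the constant-growth DDM: r = D₁/P₀ + g.
r = 9.0700 / 218.30 + 0.058 = 0.04155 + 0.058 = 0.09955

9.95%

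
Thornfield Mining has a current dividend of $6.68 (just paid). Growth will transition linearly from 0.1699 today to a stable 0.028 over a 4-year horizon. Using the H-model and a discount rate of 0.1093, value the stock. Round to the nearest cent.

H-model: P₀ = D₀[(1+g_L) + H(g_S−g_L)]/(r−g_L), with H = 4/2 = 2.
P₀ = 6.68 × [(1+0.028) + 2×(0.1699−0.028)] / (0.1093−0.028)
   = 6.68 × 1.3118 / 0.0813 = 107.7838

$107.78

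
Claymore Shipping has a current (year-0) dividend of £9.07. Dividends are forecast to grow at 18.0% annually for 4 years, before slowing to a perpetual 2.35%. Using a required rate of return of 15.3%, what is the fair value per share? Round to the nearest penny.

£117.09

Two-stage DDM. Project D₁…D_4 at 0.18, terminal growth 0.0235, discount at r = 0.153.
D_1 = 10.7026
D_2 = 12.6291
D_3 = 14.9023
D_4 = 17.5847
Terminal value at t=4: TV = D_5/(r−g) = 17.9980/(0.153−0.0235) = 138.9803
P₀ = 10.7026/(1+0.153)^1 + 12.6291/(1+0.153)^2 + 14.9023/(1+0.153)^3 + 17.5847/(1+0.153)^4 + 138.9803/(1+0.153)^4 = 117.0929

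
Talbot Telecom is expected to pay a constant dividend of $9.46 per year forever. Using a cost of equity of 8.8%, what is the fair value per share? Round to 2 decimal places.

Zero-growth DDM (perpetuity): P₀ = D/r = 9.46 / 0.088 = 107.5000

$107.50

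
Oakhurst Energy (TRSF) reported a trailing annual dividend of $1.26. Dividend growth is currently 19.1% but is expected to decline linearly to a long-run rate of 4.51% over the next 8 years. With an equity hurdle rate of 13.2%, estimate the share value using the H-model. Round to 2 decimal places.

H-model: P₀ = D₀[(1+g_L) + H(g_S−g_L)]/(r−g_L), with H = 8/2 = 4.
P₀ = 1.26 × [(1+0.0451) + 4×(0.191−0.0451)] / (0.132−0.0451)
   = 1.26 × 1.6287 / 0.0869 = 23.6152

$23.62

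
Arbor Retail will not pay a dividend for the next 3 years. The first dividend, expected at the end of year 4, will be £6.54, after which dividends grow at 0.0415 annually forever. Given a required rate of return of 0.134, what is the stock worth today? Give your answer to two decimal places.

£48.48

Deferred-dividend DDM. At t=3 the remaining stream is a growing perpetuity with first payment D_4 = 6.54.
V_3 = D_4/(r−g) = 6.54/(0.134−0.0415) = 70.7027
P₀ = V_3/(1+r)^3 = 70.7027/(1+0.134)^3 = 48.4838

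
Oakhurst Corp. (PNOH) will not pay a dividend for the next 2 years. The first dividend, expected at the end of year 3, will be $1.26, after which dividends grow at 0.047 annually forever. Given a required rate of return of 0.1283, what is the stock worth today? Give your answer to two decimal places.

$12.17

Deferred-dividend DDM. At t=2 the remaining stream is a growing perpetuity with first payment D_3 = 1.26.
V_2 = D_3/(r−g) = 1.26/(0.1283−0.047) = 15.4982
P₀ = V_2/(1+r)^2 = 15.4982/(1+0.1283)^2 = 12.1739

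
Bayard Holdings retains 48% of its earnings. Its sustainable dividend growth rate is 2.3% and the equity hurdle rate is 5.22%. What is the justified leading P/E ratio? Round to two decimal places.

Payout ratio b = 1 − 0.48 = 0.52.
Justified leading P/E = b/(r−g) = 0.52/(0.0522−0.023) = 17.8082

17.81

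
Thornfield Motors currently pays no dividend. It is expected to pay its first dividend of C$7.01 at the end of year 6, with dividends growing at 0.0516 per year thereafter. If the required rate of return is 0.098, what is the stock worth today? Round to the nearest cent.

Deferred-dividend DDM. At t=5 the remaining stream is a growing perpetuity with first payment D_6 = 7.01.
V_5 = D_6/(r−g) = 7.01/(0.098−0.0516) = 151.0776
P₀ = V_5/(1+r)^5 = 151.0776/(1+0.098)^5 = 94.6648

C$94.66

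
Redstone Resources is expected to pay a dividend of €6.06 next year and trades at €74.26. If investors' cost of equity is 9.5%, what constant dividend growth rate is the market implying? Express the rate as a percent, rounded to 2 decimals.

From P₀ = D₁/(r − g), the implied growth is g = r − D₁/P₀.
g = 0.095 − 6.06/74.26 = 0.095 − 0.08161 = 0.01339

1.34%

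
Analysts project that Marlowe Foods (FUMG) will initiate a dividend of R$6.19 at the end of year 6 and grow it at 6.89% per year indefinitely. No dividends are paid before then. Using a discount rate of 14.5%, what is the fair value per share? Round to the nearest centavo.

Deferred-dividend DDM. At t=5 the remaining stream is a growing perpetuity with first payment D_6 = 6.19.
V_5 = D_6/(r−g) = 6.19/(0.145−0.0689) = 81.3403
P₀ = V_5/(1+r)^5 = 81.3403/(1+0.145)^5 = 41.3313

R$41.33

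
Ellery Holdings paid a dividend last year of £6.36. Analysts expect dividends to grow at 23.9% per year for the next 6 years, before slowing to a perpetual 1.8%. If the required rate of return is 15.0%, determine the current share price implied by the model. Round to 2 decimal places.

Two-stage DDM. Project D₁…D_6 at 0.239, terminal growth 0.018, discount at r = 0.15.
D_1 = 7.8800
D_2 = 9.7634
D_3 = 12.0968
D_4 = 14.9880
D_5 = 18.5701
D_6 = 23.0083
Terminal value at t=6: TV = D_7/(r−g) = 23.4225/(0.15−0.018) = 177.4430
P₀ = 7.8800/(1+0.15)^1 + 9.7634/(1+0.15)^2 + 12.0968/(1+0.15)^3 + 14.9880/(1+0.15)^4 + 18.5701/(1+0.15)^5 + 23.0083/(1+0.15)^6 + 177.4430/(1+0.15)^6 = 126.6512

£126.65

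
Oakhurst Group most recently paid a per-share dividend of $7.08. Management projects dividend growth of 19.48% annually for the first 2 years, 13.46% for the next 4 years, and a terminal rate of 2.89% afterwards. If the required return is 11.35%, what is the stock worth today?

$156.80

Three-stage DDM. Project D₁…D_6; terminal Gordon value at t=6 with g = 0.0289; discount at r = 0.1135.
D_1 = 8.4592
D_2 = 10.1070
D_3 = 11.4674
D_4 = 13.0110
D_5 = 14.7622
D_6 = 16.7492
TV_6 = 17.2333/(0.1135−0.0289) = 203.7031
P₀ = Σ Dₜ/(1+r)ᵗ + TV_6/(1+r)^6 = 156.7993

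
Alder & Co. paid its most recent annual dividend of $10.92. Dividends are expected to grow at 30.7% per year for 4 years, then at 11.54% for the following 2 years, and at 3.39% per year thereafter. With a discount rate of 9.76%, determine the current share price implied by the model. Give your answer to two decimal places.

$481.88

Three-stage DDM. Project D₁…D_6; terminal Gordon value at t=6 with g = 0.0339; discount at r = 0.0976.
D_1 = 14.2724
D_2 = 18.6541
D_3 = 24.3809
D_4 = 31.8658
D_5 = 35.5431
D_6 = 39.6448
TV_6 = 40.9888/(0.0976−0.0339) = 643.4657
P₀ = Σ Dₜ/(1+r)ᵗ + TV_6/(1+r)^6 = 481.8778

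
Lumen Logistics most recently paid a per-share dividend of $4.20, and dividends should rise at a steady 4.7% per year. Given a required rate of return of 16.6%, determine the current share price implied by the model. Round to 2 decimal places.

$36.95

Gordon growth model: P₀ = D₁/(r − g). D₁ = 4.20 × (1 + 0.047) = 4.3974.
P₀ = 4.3974 / (0.166 − 0.047) = 4.3974 / 0.119 = 36.9529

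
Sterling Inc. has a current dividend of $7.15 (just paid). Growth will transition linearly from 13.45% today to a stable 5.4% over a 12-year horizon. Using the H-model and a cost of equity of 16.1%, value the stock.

H-model: P₀ = D₀[(1+g_L) + H(g_S−g_L)]/(r−g_L), with H = 12/2 = 6.
P₀ = 7.15 × [(1+0.054) + 6×(0.1345−0.054)] / (0.161−0.054)
   = 7.15 × 1.5370 / 0.107 = 102.7061

$102.71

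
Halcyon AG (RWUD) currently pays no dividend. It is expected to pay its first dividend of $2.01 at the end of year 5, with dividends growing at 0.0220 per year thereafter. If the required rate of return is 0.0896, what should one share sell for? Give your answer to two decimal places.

$21.10

Deferred-dividend DDM. At t=4 the remaining stream is a growing perpetuity with first payment D_5 = 2.01.
V_4 = D_5/(r−g) = 2.01/(0.0896−0.022) = 29.7337
P₀ = V_4/(1+r)^4 = 29.7337/(1+0.0896)^4 = 21.0951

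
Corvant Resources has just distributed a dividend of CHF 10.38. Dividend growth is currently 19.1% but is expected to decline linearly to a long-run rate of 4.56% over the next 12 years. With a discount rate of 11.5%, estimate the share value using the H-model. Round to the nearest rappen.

H-model: P₀ = D₀[(1+g_L) + H(g_S−g_L)]/(r−g_L), with H = 12/2 = 6.
P₀ = 10.38 × [(1+0.0456) + 6×(0.191−0.0456)] / (0.115−0.0456)
   = 10.38 × 1.9180 / 0.0694 = 286.8709

CHF 286.87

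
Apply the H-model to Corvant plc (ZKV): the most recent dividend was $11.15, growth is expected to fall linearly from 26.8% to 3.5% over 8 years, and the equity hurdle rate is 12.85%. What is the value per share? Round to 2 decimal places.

H-model: P₀ = D₀[(1+g_L) + H(g_S−g_L)]/(r−g_L), with H = 8/2 = 4.
P₀ = 11.15 × [(1+0.035) + 4×(0.268−0.035)] / (0.1285−0.035)
   = 11.15 × 1.9670 / 0.0935 = 234.5674

$234.57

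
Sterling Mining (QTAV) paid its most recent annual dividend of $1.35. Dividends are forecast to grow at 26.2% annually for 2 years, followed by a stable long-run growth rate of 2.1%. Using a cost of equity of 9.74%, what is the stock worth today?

Two-stage DDM. Project D₁…D_2 at 0.262, terminal growth 0.021, discount at r = 0.0974.
D_1 = 1.7037
D_2 = 2.1501
Terminal value at t=2: TV = D_3/(r−g) = 2.1952/(0.0974−0.021) = 28.7333
P₀ = 1.7037/(1+0.0974)^1 + 2.1501/(1+0.0974)^2 + 28.7333/(1+0.0974)^2 = 27.1970

$27.20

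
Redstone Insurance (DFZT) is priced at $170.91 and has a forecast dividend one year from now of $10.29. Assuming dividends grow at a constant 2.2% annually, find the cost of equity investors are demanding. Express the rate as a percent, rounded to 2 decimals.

Rearranging the constant-growth DDM: r = D₁/P₀ + g.
r = 10.2900 / 170.91 + 0.022 = 0.06021 + 0.022 = 0.08221

8.22%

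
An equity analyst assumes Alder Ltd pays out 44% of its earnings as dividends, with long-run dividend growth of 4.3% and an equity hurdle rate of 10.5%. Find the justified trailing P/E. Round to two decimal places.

7.40

Justified trailing P/E = b(1+g)/(r−g) = 0.44×(1+0.043)/(0.105−0.043) = 7.4019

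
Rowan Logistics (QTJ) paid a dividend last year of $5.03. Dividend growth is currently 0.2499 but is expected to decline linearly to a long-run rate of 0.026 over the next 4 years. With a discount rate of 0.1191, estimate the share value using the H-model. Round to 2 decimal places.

$79.63

H-model: P₀ = D₀[(1+g_L) + H(g_S−g_L)]/(r−g_L), with H = 4/2 = 2.
P₀ = 5.03 × [(1+0.026) + 2×(0.2499−0.026)] / (0.1191−0.026)
   = 5.03 × 1.4738 / 0.0931 = 79.6264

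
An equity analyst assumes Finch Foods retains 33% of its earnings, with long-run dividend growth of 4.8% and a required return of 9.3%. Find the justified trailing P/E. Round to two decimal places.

Payout ratio b = 1 − 0.33 = 0.67.
Justified trailing P/E = b(1+g)/(r−g) = 0.67×(1+0.048)/(0.093−0.048) = 15.6036

15.60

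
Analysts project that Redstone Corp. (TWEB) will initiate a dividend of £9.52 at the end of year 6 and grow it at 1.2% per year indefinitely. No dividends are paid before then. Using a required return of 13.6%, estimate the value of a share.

Deferred-dividend DDM. At t=5 the remaining stream is a growing perpetuity with first payment D_6 = 9.52.
V_5 = D_6/(r−g) = 9.52/(0.136−0.012) = 76.7742
P₀ = V_5/(1+r)^5 = 76.7742/(1+0.136)^5 = 40.5811

£40.58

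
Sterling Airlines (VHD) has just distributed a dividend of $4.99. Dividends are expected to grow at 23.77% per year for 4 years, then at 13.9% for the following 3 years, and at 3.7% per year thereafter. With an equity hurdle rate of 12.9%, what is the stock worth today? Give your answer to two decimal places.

$130.68

Three-stage DDM. Project D₁…D_7; terminal Gordon value at t=7 with g = 0.037; discount at r = 0.129.
D_1 = 6.1761
D_2 = 7.6442
D_3 = 9.4612
D_4 = 11.7101
D_5 = 13.3379
D_6 = 15.1918
D_7 = 17.3035
TV_7 = 17.9437/(0.129−0.037) = 195.0402
P₀ = Σ Dₜ/(1+r)ᵗ + TV_7/(1+r)^7 = 130.6768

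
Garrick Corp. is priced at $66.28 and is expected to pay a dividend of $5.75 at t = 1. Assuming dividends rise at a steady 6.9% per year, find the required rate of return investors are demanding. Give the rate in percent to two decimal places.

Rearranging the constant-growth DDM: r = D₁/P₀ + g.
r = 5.7500 / 66.28 + 0.069 = 0.08675 + 0.069 = 0.15575

15.58%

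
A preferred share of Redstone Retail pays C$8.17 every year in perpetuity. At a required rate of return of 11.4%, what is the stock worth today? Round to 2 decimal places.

Zero-growth DDM (perpetuity): P₀ = D/r = 8.17 / 0.114 = 71.6667

C$71.67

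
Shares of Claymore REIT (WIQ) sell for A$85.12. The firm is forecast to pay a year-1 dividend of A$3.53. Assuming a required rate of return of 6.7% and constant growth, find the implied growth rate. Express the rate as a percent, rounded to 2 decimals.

2.55%

From P₀ = D₁/(r − g), the implied growth is g = r − D₁/P₀.
g = 0.067 − 3.53/85.12 = 0.067 − 0.04147 = 0.02553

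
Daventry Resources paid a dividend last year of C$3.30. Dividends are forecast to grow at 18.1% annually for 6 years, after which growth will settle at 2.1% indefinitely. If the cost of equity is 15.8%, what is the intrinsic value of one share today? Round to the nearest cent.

C$48.90

Two-stage DDM. Project D₁…D_6 at 0.181, terminal growth 0.021, discount at r = 0.158.
D_1 = 3.8973
D_2 = 4.6027
D_3 = 5.4358
D_4 = 6.4197
D_5 = 7.5816
D_6 = 8.9539
Terminal value at t=6: TV = D_7/(r−g) = 9.1420/(0.158−0.021) = 66.7296
P₀ = 3.8973/(1+0.158)^1 + 4.6027/(1+0.158)^2 + 5.4358/(1+0.158)^3 + 6.4197/(1+0.158)^4 + 7.5816/(1+0.158)^5 + 8.9539/(1+0.158)^6 + 66.7296/(1+0.158)^6 = 48.8966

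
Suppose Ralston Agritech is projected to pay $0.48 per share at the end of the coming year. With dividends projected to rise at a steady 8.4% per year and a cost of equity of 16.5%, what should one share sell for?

Gordon growth model: P₀ = D₁/(r − g), with D₁ = 0.48 given directly.
P₀ = 0.4800 / (0.165 − 0.084) = 0.4800 / 0.081 = 5.9259

$5.93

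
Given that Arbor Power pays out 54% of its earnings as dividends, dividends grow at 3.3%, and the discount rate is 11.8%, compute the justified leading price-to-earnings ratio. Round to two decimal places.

6.35

Justified leading P/E = b/(r−g) = 0.54/(0.118−0.033) = 6.3529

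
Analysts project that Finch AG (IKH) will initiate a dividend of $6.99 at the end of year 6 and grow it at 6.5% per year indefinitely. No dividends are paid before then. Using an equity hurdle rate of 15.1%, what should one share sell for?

Deferred-dividend DDM. At t=5 the remaining stream is a growing perpetuity with first payment D_6 = 6.99.
V_5 = D_6/(r−g) = 6.99/(0.151−0.065) = 81.2791
P₀ = V_5/(1+r)^5 = 81.2791/(1+0.151)^5 = 40.2348

$40.23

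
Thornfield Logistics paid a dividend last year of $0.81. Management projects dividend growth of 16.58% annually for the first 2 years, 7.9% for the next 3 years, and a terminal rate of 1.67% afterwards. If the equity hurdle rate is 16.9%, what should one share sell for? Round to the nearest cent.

$7.91

Three-stage DDM. Project D₁…D_5; terminal Gordon value at t=5 with g = 0.0167; discount at r = 0.169.
D_1 = 0.9443
D_2 = 1.1009
D_3 = 1.1878
D_4 = 1.2817
D_5 = 1.3829
TV_5 = 1.4060/(0.169−0.0167) = 9.2319
P₀ = Σ Dₜ/(1+r)ᵗ + TV_5/(1+r)^5 = 7.9055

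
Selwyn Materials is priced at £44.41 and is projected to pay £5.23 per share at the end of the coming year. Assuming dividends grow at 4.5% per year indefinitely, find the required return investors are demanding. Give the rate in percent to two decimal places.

16.28%

Rearranging the constant-growth DDM: r = D₁/P₀ + g.
r = 5.2300 / 44.41 + 0.045 = 0.11777 + 0.045 = 0.16277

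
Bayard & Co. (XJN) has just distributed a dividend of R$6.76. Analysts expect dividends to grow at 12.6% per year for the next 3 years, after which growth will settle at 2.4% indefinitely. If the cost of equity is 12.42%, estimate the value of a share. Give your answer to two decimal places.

Two-stage DDM. Project D₁…D_3 at 0.126, terminal growth 0.024, discount at r = 0.1242.
D_1 = 7.6118
D_2 = 8.5708
D_3 = 9.6508
Terminal value at t=3: TV = D_4/(r−g) = 9.8824/(0.1242−0.024) = 98.6266
P₀ = 7.6118/(1+0.1242)^1 + 8.5708/(1+0.1242)^2 + 9.6508/(1+0.1242)^3 + 98.6266/(1+0.1242)^3 = 89.7616

R$89.76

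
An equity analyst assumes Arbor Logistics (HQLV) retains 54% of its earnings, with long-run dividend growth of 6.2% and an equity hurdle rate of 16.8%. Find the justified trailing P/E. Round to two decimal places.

4.61

Payout ratio b = 1 − 0.54 = 0.46.
Justified trailing P/E = b(1+g)/(r−g) = 0.46×(1+0.062)/(0.168−0.062) = 4.6087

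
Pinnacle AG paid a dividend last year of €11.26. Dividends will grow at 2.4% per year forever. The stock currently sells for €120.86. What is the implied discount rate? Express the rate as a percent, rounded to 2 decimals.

Rearranging the constant-growth DDM: r = D₁/P₀ + g.
D₁ = 11.26 × (1 + 0.024) = 11.5302.
r = 11.5302 / 120.86 + 0.024 = 0.09540 + 0.024 = 0.11940

11.94%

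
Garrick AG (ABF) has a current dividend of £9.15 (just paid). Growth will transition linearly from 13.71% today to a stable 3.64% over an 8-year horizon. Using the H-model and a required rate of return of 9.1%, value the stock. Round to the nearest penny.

£241.18

H-model: P₀ = D₀[(1+g_L) + H(g_S−g_L)]/(r−g_L), with H = 8/2 = 4.
P₀ = 9.15 × [(1+0.0364) + 4×(0.1371−0.0364)] / (0.091−0.0364)
   = 9.15 × 1.4392 / 0.0546 = 241.1846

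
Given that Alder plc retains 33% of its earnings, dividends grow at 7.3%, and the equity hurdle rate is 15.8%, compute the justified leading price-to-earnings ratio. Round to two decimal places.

Payout ratio b = 1 − 0.33 = 0.67.
Justified leading P/E = b/(r−g) = 0.67/(0.158−0.073) = 7.8824

7.88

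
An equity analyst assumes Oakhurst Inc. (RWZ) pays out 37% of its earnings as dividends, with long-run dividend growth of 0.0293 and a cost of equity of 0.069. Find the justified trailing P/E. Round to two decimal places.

Justified trailing P/E = b(1+g)/(r−g) = 0.37×(1+0.0293)/(0.069−0.0293) = 9.5930

9.59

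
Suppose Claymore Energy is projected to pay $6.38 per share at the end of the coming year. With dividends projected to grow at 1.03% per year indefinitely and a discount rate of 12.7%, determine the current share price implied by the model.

Gordon growth model: P₀ = D₁/(r − g), with D₁ = 6.38 given directly.
P₀ = 6.3800 / (0.127 − 0.0103) = 6.3800 / 0.1167 = 54.6701

$54.67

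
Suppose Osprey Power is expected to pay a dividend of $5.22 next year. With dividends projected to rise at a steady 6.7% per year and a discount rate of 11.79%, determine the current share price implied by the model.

$102.55

Gordon growth model: P₀ = D₁/(r − g), with D₁ = 5.22 given directly.
P₀ = 5.2200 / (0.1179 − 0.067) = 5.2200 / 0.0509 = 102.5540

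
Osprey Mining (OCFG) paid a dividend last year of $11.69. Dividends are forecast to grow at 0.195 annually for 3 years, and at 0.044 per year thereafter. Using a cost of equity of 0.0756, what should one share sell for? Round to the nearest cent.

Two-stage DDM. Project D₁…D_3 at 0.195, terminal growth 0.044, discount at r = 0.0756.
D_1 = 13.9695
D_2 = 16.6936
D_3 = 19.9489
Terminal value at t=3: TV = D_4/(r−g) = 20.8266/(0.0756−0.044) = 659.0702
P₀ = 13.9695/(1+0.0756)^1 + 16.6936/(1+0.0756)^2 + 19.9489/(1+0.0756)^3 + 659.0702/(1+0.0756)^3 = 573.0864

$573.09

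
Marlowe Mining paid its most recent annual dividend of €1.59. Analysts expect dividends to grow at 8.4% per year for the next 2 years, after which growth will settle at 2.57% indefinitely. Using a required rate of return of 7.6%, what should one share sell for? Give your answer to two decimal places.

Two-stage DDM. Project D₁…D_2 at 0.084, terminal growth 0.0257, discount at r = 0.076.
D_1 = 1.7236
D_2 = 1.8683
Terminal value at t=2: TV = D_3/(r−g) = 1.9164/(0.076−0.0257) = 38.0985
P₀ = 1.7236/(1+0.076)^1 + 1.8683/(1+0.076)^2 + 38.0985/(1+0.076)^2 = 36.1222

€36.12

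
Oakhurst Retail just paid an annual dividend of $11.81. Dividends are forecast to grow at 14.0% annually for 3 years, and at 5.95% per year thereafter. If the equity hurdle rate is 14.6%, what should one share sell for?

$177.46

Two-stage DDM. Project D₁…D_3 at 0.14, terminal growth 0.0595, discount at r = 0.146.
D_1 = 13.4634
D_2 = 15.3483
D_3 = 17.4970
Terminal value at t=3: TV = D_4/(r−g) = 18.5381/(0.146−0.0595) = 214.3134
P₀ = 13.4634/(1+0.146)^1 + 15.3483/(1+0.146)^2 + 17.4970/(1+0.146)^3 + 214.3134/(1+0.146)^3 = 177.4555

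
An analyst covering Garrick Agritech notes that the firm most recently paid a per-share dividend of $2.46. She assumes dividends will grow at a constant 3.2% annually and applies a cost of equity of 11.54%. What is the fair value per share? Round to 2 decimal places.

Gordon growth model: P₀ = D₁/(r − g). D₁ = 2.46 × (1 + 0.032) = 2.5387.
P₀ = 2.5387 / (0.1154 − 0.032) = 2.5387 / 0.0834 = 30.4403

$30.44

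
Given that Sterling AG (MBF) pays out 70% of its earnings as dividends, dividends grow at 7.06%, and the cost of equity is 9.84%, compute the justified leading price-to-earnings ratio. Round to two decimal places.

Justified leading P/E = b/(r−g) = 0.70/(0.0984−0.0706) = 25.1799

25.18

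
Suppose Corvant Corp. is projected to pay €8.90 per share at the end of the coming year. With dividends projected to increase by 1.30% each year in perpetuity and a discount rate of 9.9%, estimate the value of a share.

Gordon growth model: P₀ = D₁/(r − g), with D₁ = 8.90 given directly.
P₀ = 8.9000 / (0.099 − 0.013) = 8.9000 / 0.086 = 103.4884

€103.49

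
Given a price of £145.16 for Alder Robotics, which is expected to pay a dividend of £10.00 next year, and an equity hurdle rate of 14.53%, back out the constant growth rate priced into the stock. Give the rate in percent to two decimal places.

From P₀ = D₁/(r − g), the implied growth is g = r − D₁/P₀.
g = 0.1453 − 10.00/145.16 = 0.1453 − 0.06889 = 0.07641

7.64%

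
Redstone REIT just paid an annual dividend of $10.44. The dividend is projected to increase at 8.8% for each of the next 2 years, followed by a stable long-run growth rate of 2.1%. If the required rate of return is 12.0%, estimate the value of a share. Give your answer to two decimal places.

$121.60

Two-stage DDM. Project D₁…D_2 at 0.088, terminal growth 0.021, discount at r = 0.12.
D_1 = 11.3587
D_2 = 12.3583
Terminal value at t=2: TV = D_3/(r−g) = 12.6178/(0.12−0.021) = 127.4526
P₀ = 11.3587/(1+0.12)^1 + 12.3583/(1+0.12)^2 + 127.4526/(1+0.12)^2 = 121.5981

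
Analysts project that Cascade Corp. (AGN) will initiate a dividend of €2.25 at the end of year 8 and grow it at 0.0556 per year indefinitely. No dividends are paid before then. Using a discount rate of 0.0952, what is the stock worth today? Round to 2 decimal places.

€30.06

Deferred-dividend DDM. At t=7 the remaining stream is a growing perpetuity with first payment D_8 = 2.25.
V_7 = D_8/(r−g) = 2.25/(0.0952−0.0556) = 56.8182
P₀ = V_7/(1+r)^7 = 56.8182/(1+0.0952)^7 = 30.0631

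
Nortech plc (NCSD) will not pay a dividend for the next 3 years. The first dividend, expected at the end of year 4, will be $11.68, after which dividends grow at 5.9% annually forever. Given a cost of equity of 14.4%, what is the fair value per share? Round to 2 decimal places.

Deferred-dividend DDM. At t=3 the remaining stream is a growing perpetuity with first payment D_4 = 11.68.
V_3 = D_4/(r−g) = 11.68/(0.144−0.059) = 137.4118
P₀ = V_3/(1+r)^3 = 137.4118/(1+0.144)^3 = 91.7795

$91.78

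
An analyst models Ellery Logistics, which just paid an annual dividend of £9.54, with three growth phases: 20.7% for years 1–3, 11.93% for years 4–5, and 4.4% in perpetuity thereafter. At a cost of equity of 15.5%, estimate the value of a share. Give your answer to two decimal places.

Three-stage DDM. Project D₁…D_5; terminal Gordon value at t=5 with g = 0.044; discount at r = 0.155.
D_1 = 11.5148
D_2 = 13.8983
D_3 = 16.7753
D_4 = 18.7766
D_5 = 21.0166
TV_5 = 21.9414/(0.155−0.044) = 197.6700
P₀ = Σ Dₜ/(1+r)ᵗ + TV_5/(1+r)^5 = 148.2189

£148.22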